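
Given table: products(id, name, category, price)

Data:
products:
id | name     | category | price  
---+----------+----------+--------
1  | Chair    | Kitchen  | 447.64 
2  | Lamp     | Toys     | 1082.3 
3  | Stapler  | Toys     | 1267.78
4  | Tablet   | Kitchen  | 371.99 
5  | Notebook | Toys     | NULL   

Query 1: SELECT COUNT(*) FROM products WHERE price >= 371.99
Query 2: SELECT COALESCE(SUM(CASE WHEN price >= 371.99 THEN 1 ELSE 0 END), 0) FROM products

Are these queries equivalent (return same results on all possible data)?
Yes, equivalent

Both queries return: [(4,)]

Reason: COUNT with WHERE vs conditional SUM (COALESCE handles empty-table NULL)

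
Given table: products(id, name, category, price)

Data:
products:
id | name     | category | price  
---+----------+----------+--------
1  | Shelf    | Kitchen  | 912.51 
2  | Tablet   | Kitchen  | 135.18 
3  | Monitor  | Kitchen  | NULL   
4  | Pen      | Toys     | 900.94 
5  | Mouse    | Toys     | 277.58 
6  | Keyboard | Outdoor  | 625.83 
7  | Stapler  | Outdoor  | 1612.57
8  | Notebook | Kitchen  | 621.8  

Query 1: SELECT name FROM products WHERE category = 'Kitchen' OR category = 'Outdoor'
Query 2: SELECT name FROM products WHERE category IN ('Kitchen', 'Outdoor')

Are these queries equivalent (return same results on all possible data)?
Yes, equivalent

Both queries return: [('Keyboard',), ('Monitor',), ('Notebook',), ('Shelf',), ('Stapler',), ('Tablet',)]

Reason: OR vs IN are equivalent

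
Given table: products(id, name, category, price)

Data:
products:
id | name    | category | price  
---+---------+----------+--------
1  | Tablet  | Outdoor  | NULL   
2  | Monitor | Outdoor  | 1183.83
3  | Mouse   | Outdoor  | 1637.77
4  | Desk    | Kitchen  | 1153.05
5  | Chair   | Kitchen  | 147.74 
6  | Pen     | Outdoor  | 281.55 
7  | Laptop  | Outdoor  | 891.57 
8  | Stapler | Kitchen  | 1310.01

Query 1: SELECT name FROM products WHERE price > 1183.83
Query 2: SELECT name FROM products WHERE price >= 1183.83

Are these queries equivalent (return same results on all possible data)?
No, not equivalent

Query 1 returns: [('Mouse',), ('Stapler',)]
Query 2 returns: [('Monitor',), ('Mouse',), ('Stapler',)]

Reason: > vs >= gives different results when price = 1183.83 exists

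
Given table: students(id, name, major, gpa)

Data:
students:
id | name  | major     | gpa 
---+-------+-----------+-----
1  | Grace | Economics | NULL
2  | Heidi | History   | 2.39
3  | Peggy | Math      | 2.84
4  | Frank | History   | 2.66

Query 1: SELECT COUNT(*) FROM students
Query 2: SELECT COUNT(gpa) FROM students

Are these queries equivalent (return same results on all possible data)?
No, not equivalent

Query 1 returns: [(4,)]
Query 2 returns: [(3,)]

Reason: COUNT(*) includes NULLs, COUNT(column) excludes them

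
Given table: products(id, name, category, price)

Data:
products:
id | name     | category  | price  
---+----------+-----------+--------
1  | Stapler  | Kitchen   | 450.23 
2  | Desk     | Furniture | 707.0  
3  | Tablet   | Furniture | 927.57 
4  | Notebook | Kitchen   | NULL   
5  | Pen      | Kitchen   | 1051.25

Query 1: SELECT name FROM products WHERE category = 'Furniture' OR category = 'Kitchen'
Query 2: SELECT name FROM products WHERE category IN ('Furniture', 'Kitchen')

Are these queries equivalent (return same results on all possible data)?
Yes, equivalent

Both queries return: [('Desk',), ('Notebook',), ('Pen',), ('Stapler',), ('Tablet',)]

Reason: OR vs IN are equivalent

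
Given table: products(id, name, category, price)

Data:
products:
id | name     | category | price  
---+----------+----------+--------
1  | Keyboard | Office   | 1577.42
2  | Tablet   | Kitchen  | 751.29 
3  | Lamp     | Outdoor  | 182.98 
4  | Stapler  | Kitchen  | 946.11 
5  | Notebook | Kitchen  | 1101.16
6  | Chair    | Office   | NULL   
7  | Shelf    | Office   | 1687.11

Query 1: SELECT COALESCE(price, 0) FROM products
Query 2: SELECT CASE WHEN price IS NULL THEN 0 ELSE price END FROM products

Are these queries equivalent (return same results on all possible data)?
Yes, equivalent

Both queries return: [(0,), (182.98,), (751.29,), (946.11,), (1101.16,), (1577.42,), (1687.11,)]

Reason: COALESCE vs CASE for NULL handling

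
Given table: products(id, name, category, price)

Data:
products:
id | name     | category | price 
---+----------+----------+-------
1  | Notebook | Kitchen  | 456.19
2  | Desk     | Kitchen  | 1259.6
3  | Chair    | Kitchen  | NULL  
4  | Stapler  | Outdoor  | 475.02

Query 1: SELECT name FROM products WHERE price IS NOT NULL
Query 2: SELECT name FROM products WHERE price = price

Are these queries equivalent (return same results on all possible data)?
Yes, equivalent

Both queries return: [('Desk',), ('Notebook',), ('Stapler',)]

Reason: IS NOT NULL vs self-equality (both exclude NULLs)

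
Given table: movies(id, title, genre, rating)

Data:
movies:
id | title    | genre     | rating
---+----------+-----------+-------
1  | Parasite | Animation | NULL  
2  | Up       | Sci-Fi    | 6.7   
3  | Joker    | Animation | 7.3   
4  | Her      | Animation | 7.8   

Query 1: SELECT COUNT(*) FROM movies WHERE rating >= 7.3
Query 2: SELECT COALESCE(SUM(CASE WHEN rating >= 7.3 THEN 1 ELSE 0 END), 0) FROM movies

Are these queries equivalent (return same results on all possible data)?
Yes, equivalent

Both queries return: [(2,)]

Reason: COUNT with WHERE vs conditional SUM (COALESCE handles empty-table NULL)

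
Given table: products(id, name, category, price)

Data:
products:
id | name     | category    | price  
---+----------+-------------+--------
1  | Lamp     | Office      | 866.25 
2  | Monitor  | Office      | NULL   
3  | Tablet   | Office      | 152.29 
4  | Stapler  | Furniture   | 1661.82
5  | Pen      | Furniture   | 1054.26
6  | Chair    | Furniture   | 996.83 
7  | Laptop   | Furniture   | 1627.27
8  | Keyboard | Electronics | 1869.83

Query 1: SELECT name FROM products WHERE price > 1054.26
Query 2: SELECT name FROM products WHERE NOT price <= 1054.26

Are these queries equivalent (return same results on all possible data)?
Yes, equivalent

Both queries return: [('Keyboard',), ('Laptop',), ('Stapler',)]

Reason: Both filter price > 1054.26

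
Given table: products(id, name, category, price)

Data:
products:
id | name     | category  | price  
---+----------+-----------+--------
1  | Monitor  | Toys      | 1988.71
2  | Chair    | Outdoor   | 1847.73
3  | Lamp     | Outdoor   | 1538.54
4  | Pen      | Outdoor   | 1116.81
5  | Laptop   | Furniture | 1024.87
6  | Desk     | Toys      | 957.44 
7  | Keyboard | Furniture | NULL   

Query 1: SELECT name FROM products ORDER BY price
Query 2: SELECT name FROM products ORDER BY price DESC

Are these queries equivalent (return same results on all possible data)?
No, not equivalent

Query 1 returns: [('Keyboard',), ('Desk',), ('Laptop',), ('Pen',), ('Lamp',), ('Chair',), ('Monitor',)]
Query 2 returns: [('Monitor',), ('Chair',), ('Lamp',), ('Pen',), ('Laptop',), ('Desk',), ('Keyboard',)]

Reason: ASC vs DESC gives opposite ordering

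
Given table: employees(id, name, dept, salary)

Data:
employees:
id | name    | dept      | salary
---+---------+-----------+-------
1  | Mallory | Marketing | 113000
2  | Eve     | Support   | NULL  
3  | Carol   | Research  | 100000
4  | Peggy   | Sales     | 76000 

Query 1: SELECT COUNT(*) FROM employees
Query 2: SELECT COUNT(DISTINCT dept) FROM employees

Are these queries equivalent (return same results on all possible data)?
No, not equivalent

Query 1 returns: [(4,)]
Query 2 returns: [(4,)]

Reason: COUNT(*) counts rows, COUNT(DISTINCT dept) counts unique depts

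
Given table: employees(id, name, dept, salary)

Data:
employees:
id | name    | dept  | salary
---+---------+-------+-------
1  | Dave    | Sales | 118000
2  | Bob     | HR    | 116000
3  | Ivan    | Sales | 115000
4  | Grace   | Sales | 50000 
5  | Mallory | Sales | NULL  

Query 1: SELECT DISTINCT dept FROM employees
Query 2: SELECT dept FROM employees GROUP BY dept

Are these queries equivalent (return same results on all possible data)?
Yes, equivalent

Both queries return: [('HR',), ('Sales',)]

Reason: Both get unique depts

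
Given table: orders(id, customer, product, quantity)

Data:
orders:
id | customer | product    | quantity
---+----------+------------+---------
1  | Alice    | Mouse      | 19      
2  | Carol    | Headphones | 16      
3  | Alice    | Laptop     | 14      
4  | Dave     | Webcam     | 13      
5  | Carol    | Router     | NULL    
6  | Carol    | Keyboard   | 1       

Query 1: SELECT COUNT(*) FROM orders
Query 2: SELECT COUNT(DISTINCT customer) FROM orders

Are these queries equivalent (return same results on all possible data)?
No, not equivalent

Query 1 returns: [(6,)]
Query 2 returns: [(3,)]

Reason: COUNT(*) counts rows, COUNT(DISTINCT customer) counts unique customers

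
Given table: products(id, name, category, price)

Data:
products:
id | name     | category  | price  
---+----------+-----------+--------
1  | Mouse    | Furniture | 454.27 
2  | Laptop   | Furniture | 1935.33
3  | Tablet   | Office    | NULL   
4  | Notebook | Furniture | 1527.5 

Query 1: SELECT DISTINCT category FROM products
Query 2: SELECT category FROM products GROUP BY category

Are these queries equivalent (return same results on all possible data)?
Yes, equivalent

Both queries return: [('Furniture',), ('Office',)]

Reason: Both get unique categorys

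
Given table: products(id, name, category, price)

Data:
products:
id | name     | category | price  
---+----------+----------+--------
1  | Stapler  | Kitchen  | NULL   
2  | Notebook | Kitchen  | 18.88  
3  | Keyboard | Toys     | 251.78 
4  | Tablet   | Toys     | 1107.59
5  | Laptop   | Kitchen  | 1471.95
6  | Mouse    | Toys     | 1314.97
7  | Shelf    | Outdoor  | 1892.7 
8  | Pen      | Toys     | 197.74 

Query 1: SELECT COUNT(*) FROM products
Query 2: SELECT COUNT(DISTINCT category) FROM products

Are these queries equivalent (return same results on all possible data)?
No, not equivalent

Query 1 returns: [(8,)]
Query 2 returns: [(3,)]

Reason: COUNT(*) counts rows, COUNT(DISTINCT category) counts unique categorys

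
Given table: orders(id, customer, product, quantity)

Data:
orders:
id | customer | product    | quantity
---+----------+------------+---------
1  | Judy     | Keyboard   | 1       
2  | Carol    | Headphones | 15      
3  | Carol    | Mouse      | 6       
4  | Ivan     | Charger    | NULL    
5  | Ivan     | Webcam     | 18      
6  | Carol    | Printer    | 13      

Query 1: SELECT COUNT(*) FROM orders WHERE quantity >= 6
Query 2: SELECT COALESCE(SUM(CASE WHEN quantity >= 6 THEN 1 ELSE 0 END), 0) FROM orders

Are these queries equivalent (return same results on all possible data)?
Yes, equivalent

Both queries return: [(4,)]

Reason: COUNT with WHERE vs conditional SUM (COALESCE handles empty-table NULL)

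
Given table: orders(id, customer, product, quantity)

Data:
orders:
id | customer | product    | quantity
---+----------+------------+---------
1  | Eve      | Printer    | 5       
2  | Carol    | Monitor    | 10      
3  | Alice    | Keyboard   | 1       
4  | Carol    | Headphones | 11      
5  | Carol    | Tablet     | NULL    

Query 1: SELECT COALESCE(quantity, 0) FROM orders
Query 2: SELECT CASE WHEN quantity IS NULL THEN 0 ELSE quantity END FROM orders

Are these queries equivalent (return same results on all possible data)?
Yes, equivalent

Both queries return: [(0,), (1,), (5,), (10,), (11,)]

Reason: COALESCE vs CASE for NULL handling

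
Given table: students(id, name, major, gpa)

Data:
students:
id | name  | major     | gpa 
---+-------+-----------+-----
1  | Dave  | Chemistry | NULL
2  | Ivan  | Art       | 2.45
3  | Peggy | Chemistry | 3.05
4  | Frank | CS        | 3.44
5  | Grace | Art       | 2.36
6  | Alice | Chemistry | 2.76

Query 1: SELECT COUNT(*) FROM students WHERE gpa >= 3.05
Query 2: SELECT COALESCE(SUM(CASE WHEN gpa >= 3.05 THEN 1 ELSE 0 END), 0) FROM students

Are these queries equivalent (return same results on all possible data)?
Yes, equivalent

Both queries return: [(2,)]

Reason: COUNT with WHERE vs conditional SUM (COALESCE handles empty-table NULL)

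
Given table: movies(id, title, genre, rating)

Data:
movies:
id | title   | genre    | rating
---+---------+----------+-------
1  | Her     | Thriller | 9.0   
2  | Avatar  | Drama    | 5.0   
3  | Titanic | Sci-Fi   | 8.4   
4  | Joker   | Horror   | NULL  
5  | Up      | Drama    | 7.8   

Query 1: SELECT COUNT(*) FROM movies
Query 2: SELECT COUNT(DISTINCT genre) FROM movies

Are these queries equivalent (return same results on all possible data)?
No, not equivalent

Query 1 returns: [(5,)]
Query 2 returns: [(4,)]

Reason: COUNT(*) counts rows, COUNT(DISTINCT genre) counts unique genres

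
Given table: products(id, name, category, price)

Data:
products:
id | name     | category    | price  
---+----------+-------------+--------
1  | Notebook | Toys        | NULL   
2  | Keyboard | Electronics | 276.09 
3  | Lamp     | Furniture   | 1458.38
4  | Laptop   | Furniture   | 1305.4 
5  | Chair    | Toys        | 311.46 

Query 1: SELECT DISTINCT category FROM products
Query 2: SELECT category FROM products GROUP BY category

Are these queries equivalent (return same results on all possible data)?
Yes, equivalent

Both queries return: [('Electronics',), ('Furniture',), ('Toys',)]

Reason: Both get unique categorys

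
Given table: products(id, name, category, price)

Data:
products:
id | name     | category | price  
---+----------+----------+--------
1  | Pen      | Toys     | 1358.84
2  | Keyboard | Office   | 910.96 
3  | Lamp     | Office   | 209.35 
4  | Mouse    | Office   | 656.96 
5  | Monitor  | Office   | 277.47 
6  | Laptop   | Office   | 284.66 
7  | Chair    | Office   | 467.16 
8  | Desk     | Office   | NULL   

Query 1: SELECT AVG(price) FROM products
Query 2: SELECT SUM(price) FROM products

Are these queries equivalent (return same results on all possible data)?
No, not equivalent

Query 1 returns: [(595.0571428571428,)]
Query 2 returns: [(4165.4,)]

Reason: AVG vs SUM give different aggregate values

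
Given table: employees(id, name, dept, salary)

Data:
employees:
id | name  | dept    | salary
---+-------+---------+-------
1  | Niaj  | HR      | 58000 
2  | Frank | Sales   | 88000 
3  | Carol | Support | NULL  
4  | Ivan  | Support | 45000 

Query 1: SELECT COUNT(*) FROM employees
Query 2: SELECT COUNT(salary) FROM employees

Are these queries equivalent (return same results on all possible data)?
No, not equivalent

Query 1 returns: [(4,)]
Query 2 returns: [(3,)]

Reason: COUNT(*) includes NULLs, COUNT(column) excludes them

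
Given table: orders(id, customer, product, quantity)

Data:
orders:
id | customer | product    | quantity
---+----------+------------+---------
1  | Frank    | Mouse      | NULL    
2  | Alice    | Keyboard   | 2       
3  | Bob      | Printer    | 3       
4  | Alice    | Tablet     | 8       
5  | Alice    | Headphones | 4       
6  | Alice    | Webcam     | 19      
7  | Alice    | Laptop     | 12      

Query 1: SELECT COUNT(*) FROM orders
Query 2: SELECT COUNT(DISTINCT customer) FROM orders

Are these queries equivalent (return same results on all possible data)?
No, not equivalent

Query 1 returns: [(7,)]
Query 2 returns: [(3,)]

Reason: COUNT(*) counts rows, COUNT(DISTINCT customer) counts unique customers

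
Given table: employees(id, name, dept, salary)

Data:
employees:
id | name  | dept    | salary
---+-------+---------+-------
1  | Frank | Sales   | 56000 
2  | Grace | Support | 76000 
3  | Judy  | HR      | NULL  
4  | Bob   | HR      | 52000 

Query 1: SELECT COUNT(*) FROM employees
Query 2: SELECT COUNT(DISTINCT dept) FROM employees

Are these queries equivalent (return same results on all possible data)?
No, not equivalent

Query 1 returns: [(4,)]
Query 2 returns: [(3,)]

Reason: COUNT(*) counts rows, COUNT(DISTINCT dept) counts unique depts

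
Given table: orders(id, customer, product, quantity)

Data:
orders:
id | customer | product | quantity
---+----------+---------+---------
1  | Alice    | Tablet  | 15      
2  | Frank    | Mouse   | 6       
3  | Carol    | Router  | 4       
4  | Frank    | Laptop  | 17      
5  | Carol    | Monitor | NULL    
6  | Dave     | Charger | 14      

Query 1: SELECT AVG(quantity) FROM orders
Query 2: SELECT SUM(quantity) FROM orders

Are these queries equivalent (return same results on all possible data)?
No, not equivalent

Query 1 returns: [(11.2,)]
Query 2 returns: [(56,)]

Reason: AVG vs SUM give different aggregate values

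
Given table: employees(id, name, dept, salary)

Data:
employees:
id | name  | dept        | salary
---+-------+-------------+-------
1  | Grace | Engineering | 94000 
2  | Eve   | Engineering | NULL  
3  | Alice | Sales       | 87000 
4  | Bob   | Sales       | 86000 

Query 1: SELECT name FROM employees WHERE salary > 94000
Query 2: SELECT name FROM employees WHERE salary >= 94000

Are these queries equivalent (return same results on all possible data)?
No, not equivalent

Query 1 returns: []
Query 2 returns: [('Grace',)]

Reason: > vs >= gives different results when salary = 94000 exists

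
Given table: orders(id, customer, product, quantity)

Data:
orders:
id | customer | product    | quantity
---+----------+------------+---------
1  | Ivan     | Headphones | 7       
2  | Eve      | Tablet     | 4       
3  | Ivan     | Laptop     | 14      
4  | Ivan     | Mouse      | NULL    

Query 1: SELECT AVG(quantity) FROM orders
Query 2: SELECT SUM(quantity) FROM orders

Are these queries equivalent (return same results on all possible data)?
No, not equivalent

Query 1 returns: [(8.333333333333334,)]
Query 2 returns: [(25,)]

Reason: AVG vs SUM give different aggregate values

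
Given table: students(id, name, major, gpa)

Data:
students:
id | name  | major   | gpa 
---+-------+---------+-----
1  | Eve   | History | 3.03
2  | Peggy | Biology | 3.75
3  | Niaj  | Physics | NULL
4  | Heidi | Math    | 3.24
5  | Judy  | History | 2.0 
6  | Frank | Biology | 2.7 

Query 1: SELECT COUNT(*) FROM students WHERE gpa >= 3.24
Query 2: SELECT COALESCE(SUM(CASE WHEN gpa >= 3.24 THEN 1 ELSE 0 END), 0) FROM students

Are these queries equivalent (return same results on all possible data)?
Yes, equivalent

Both queries return: [(2,)]

Reason: COUNT with WHERE vs conditional SUM (COALESCE handles empty-table NULL)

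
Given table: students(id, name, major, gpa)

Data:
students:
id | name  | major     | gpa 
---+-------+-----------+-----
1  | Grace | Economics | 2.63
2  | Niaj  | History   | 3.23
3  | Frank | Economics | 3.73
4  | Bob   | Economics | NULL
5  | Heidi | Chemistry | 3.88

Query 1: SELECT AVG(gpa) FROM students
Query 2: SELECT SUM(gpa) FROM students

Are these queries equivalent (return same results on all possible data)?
No, not equivalent

Query 1 returns: [(3.3674999999999997,)]
Query 2 returns: [(13.469999999999999,)]

Reason: AVG vs SUM give different aggregate values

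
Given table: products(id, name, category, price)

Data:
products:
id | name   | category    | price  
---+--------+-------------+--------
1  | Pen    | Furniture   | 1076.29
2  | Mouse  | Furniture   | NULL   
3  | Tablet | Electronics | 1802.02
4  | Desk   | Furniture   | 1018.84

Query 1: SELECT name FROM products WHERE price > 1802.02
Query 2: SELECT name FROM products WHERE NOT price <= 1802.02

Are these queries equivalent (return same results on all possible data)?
Yes, equivalent

Both queries return: []

Reason: Both filter price > 1802.02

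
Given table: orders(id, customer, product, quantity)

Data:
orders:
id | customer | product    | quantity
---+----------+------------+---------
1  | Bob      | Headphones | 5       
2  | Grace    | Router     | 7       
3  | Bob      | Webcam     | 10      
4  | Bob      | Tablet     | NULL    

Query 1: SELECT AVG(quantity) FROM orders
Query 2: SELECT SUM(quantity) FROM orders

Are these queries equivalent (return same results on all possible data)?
No, not equivalent

Query 1 returns: [(7.333333333333333,)]
Query 2 returns: [(22,)]

Reason: AVG vs SUM give different aggregate values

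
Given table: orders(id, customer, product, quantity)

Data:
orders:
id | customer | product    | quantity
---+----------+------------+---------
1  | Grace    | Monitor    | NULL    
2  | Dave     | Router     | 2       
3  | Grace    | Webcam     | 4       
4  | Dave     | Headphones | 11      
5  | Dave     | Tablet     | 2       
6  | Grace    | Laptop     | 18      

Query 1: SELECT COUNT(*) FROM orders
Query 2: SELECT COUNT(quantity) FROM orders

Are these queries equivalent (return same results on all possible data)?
No, not equivalent

Query 1 returns: [(6,)]
Query 2 returns: [(5,)]

Reason: COUNT(*) includes NULLs, COUNT(column) excludes them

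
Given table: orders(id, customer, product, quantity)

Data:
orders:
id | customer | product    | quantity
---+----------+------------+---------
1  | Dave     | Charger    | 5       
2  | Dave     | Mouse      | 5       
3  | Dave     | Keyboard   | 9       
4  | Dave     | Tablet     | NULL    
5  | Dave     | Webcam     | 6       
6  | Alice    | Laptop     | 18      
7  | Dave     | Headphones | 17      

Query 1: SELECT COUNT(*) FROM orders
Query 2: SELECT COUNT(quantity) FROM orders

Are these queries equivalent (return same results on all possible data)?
No, not equivalent

Query 1 returns: [(7,)]
Query 2 returns: [(6,)]

Reason: COUNT(*) includes NULLs, COUNT(column) excludes them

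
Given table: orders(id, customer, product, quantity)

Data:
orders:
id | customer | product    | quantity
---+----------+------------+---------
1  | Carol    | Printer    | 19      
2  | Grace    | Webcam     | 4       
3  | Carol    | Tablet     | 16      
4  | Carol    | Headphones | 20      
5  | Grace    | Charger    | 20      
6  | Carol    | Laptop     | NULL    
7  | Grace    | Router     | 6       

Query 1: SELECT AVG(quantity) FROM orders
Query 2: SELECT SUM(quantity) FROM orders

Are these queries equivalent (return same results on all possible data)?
No, not equivalent

Query 1 returns: [(14.166666666666666,)]
Query 2 returns: [(85,)]

Reason: AVG vs SUM give different aggregate values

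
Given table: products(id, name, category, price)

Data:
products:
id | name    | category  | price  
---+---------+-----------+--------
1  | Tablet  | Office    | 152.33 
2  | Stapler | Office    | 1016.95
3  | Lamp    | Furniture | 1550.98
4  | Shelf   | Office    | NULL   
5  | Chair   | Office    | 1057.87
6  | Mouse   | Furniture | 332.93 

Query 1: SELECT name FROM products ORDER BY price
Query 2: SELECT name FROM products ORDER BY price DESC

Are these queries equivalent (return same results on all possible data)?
No, not equivalent

Query 1 returns: [('Shelf',), ('Tablet',), ('Mouse',), ('Stapler',), ('Chair',), ('Lamp',)]
Query 2 returns: [('Lamp',), ('Chair',), ('Stapler',), ('Mouse',), ('Tablet',), ('Shelf',)]

Reason: ASC vs DESC gives opposite ordering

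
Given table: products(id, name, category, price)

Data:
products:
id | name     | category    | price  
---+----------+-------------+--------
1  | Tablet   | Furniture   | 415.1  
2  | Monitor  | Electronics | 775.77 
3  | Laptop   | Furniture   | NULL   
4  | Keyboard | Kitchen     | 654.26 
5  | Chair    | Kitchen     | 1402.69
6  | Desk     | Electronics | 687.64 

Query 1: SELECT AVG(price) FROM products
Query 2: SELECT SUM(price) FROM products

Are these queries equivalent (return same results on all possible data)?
No, not equivalent

Query 1 returns: [(787.092,)]
Query 2 returns: [(3935.46,)]

Reason: AVG vs SUM give different aggregate values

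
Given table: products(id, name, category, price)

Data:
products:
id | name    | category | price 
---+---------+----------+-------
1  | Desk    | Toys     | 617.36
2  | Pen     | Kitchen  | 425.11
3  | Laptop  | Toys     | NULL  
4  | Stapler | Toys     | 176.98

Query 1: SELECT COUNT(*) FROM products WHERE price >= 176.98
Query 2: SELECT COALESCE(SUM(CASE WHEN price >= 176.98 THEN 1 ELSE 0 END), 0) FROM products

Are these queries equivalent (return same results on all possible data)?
Yes, equivalent

Both queries return: [(3,)]

Reason: COUNT with WHERE vs conditional SUM (COALESCE handles empty-table NULL)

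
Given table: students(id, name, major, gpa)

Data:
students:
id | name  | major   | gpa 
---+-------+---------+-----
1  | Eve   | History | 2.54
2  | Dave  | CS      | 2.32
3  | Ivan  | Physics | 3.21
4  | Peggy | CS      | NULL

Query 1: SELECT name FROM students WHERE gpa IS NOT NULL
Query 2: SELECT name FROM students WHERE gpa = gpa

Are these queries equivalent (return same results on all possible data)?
Yes, equivalent

Both queries return: [('Dave',), ('Eve',), ('Ivan',)]

Reason: IS NOT NULL vs self-equality (both exclude NULLs)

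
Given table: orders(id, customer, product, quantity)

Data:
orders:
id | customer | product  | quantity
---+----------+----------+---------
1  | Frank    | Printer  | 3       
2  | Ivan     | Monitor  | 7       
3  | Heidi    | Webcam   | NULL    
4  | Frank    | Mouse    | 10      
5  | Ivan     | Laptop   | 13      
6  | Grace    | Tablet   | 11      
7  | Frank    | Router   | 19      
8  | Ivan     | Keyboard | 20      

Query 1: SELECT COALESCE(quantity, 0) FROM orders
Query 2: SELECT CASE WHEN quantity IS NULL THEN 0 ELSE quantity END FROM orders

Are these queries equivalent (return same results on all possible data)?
Yes, equivalent

Both queries return: [(0,), (3,), (7,), (10,), (11,), (13,), (19,), (20,)]

Reason: COALESCE vs CASE for NULL handling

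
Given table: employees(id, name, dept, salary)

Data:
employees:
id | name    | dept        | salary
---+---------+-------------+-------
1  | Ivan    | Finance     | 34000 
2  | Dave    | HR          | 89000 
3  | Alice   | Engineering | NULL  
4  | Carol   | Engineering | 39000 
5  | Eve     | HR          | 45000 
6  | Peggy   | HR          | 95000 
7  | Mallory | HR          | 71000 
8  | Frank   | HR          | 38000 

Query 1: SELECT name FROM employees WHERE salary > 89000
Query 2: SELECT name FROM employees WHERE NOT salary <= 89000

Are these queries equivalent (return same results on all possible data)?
Yes, equivalent

Both queries return: [('Peggy',)]

Reason: Both filter salary > 89000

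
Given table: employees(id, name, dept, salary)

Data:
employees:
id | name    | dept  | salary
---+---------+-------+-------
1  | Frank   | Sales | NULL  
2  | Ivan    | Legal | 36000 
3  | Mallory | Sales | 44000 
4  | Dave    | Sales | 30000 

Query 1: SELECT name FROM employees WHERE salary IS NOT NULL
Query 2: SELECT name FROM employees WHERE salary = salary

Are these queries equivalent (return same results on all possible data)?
Yes, equivalent

Both queries return: [('Dave',), ('Ivan',), ('Mallory',)]

Reason: IS NOT NULL vs self-equality (both exclude NULLs)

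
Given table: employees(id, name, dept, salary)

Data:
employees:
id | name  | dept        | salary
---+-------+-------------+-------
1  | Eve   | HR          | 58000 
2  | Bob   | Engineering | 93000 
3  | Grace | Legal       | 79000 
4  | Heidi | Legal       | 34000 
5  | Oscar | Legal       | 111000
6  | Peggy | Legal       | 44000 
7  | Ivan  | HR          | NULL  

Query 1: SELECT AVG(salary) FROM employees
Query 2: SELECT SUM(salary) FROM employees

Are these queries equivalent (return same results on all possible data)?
No, not equivalent

Query 1 returns: [(69833.33333333333,)]
Query 2 returns: [(419000,)]

Reason: AVG vs SUM give different aggregate values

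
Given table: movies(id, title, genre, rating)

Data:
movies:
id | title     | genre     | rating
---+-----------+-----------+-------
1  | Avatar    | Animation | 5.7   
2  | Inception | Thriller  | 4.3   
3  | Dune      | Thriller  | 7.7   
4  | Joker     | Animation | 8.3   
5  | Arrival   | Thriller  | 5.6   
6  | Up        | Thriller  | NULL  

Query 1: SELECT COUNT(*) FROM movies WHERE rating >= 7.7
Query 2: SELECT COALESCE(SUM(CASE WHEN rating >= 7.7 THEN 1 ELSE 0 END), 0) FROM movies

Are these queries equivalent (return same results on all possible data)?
Yes, equivalent

Both queries return: [(2,)]

Reason: COUNT with WHERE vs conditional SUM (COALESCE handles empty-table NULL)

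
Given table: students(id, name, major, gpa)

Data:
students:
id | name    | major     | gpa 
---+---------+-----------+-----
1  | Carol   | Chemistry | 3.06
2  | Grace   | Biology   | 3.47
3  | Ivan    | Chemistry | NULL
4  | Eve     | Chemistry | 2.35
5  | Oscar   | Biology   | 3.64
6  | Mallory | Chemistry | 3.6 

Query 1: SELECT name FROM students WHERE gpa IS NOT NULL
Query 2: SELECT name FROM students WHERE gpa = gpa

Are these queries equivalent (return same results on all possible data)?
Yes, equivalent

Both queries return: [('Carol',), ('Eve',), ('Grace',), ('Mallory',), ('Oscar',)]

Reason: IS NOT NULL vs self-equality (both exclude NULLs)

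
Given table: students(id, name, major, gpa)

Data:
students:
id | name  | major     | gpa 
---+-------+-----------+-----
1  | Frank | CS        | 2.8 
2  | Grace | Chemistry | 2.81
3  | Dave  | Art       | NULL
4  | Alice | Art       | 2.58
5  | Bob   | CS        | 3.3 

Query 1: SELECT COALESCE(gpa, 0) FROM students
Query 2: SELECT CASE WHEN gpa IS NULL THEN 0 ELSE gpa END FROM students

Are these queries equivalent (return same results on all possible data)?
Yes, equivalent

Both queries return: [(0,), (2.58,), (2.8,), (2.81,), (3.3,)]

Reason: COALESCE vs CASE for NULL handling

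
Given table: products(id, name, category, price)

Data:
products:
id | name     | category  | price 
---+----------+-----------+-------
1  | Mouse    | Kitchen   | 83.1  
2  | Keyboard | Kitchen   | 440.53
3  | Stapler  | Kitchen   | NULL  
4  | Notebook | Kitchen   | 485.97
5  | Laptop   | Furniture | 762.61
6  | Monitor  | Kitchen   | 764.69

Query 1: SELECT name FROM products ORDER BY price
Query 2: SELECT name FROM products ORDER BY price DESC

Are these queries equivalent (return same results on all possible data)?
No, not equivalent

Query 1 returns: [('Stapler',), ('Mouse',), ('Keyboard',), ('Notebook',), ('Laptop',), ('Monitor',)]
Query 2 returns: [('Monitor',), ('Laptop',), ('Notebook',), ('Keyboard',), ('Mouse',), ('Stapler',)]

Reason: ASC vs DESC gives opposite ordering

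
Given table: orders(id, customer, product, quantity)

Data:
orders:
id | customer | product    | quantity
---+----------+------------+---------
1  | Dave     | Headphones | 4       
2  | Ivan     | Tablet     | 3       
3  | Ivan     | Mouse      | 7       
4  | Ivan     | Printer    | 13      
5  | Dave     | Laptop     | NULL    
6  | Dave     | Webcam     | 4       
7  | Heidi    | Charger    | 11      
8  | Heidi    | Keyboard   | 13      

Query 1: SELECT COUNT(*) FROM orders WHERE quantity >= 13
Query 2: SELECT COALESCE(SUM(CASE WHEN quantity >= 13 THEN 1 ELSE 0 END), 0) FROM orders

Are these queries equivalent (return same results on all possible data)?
Yes, equivalent

Both queries return: [(2,)]

Reason: COUNT with WHERE vs conditional SUM (COALESCE handles empty-table NULL)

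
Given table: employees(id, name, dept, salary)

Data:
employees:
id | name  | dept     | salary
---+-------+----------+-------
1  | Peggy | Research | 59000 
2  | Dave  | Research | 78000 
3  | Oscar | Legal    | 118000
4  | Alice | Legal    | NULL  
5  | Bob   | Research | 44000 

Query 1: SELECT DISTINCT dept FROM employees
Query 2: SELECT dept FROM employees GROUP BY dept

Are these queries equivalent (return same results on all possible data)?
Yes, equivalent

Both queries return: [('Legal',), ('Research',)]

Reason: Both get unique depts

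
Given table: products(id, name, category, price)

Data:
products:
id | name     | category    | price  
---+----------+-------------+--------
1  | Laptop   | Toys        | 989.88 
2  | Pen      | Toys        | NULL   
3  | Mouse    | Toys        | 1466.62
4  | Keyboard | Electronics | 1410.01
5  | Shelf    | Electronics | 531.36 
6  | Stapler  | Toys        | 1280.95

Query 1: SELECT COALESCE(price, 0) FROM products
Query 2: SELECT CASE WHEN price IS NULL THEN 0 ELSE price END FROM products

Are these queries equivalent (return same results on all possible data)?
Yes, equivalent

Both queries return: [(0,), (531.36,), (989.88,), (1280.95,), (1410.01,), (1466.62,)]

Reason: COALESCE vs CASE for NULL handling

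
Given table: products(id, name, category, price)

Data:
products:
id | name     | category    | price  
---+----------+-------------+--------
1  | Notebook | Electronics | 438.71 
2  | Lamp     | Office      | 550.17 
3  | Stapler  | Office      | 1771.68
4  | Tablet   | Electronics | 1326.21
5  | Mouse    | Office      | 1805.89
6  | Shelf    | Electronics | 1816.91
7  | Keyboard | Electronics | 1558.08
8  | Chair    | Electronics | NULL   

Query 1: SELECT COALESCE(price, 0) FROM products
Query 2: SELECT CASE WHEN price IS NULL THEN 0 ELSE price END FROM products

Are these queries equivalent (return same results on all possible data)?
Yes, equivalent

Both queries return: [(0,), (438.71,), (550.17,), (1326.21,), (1558.08,), (1771.68,), (1805.89,), (1816.91,)]

Reason: COALESCE vs CASE for NULL handling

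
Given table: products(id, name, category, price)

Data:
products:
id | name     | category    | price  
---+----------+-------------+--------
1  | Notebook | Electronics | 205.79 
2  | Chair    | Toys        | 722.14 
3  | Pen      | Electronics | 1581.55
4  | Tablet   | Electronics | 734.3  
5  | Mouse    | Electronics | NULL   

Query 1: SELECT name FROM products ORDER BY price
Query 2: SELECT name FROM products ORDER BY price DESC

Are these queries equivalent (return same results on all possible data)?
No, not equivalent

Query 1 returns: [('Mouse',), ('Notebook',), ('Chair',), ('Tablet',), ('Pen',)]
Query 2 returns: [('Pen',), ('Tablet',), ('Chair',), ('Notebook',), ('Mouse',)]

Reason: ASC vs DESC gives opposite ordering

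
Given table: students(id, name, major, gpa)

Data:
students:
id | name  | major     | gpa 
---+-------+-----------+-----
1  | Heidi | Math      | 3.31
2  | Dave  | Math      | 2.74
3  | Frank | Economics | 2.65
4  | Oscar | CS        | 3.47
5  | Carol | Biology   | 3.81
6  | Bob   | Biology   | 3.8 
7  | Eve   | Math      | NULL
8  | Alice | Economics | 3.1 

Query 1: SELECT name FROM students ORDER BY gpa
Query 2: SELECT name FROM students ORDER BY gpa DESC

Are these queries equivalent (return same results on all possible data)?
No, not equivalent

Query 1 returns: [('Eve',), ('Frank',), ('Dave',), ('Alice',), ('Heidi',), ('Oscar',), ('Bob',), ('Carol',)]
Query 2 returns: [('Carol',), ('Bob',), ('Oscar',), ('Heidi',), ('Alice',), ('Dave',), ('Frank',), ('Eve',)]

Reason: ASC vs DESC gives opposite ordering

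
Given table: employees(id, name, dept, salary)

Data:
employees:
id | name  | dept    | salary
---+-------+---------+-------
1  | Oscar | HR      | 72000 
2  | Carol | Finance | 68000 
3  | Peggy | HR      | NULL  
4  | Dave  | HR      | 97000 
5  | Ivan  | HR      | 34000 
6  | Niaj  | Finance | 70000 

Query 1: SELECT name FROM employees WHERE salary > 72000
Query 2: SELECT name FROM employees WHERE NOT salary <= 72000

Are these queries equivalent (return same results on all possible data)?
Yes, equivalent

Both queries return: [('Dave',)]

Reason: Both filter salary > 72000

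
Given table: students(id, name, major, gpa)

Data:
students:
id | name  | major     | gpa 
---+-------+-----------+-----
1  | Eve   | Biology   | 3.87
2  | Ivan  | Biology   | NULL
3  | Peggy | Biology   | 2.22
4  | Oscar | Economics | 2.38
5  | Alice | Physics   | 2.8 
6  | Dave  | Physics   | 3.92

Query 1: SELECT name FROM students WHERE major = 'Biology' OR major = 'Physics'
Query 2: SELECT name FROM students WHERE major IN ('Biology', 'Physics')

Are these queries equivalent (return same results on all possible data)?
Yes, equivalent

Both queries return: [('Alice',), ('Dave',), ('Eve',), ('Ivan',), ('Peggy',)]

Reason: OR vs IN are equivalent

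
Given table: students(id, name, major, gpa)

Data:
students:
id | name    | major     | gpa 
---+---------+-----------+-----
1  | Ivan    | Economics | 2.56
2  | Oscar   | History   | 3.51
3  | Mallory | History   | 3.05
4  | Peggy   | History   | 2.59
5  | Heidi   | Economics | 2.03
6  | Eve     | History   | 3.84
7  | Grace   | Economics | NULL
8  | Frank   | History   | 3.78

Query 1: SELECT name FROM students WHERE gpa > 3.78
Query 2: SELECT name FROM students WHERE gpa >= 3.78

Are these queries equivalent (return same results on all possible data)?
No, not equivalent

Query 1 returns: [('Eve',)]
Query 2 returns: [('Eve',), ('Frank',)]

Reason: > vs >= gives different results when gpa = 3.78 exists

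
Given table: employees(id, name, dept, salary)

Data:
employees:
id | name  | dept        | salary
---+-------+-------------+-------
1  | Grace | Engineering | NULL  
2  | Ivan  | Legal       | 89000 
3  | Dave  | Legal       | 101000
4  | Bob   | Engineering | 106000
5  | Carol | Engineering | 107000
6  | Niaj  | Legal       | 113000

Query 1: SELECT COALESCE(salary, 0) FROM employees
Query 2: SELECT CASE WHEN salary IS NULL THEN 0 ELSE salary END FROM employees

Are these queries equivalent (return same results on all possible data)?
Yes, equivalent

Both queries return: [(0,), (89000,), (101000,), (106000,), (107000,), (113000,)]

Reason: COALESCE vs CASE for NULL handling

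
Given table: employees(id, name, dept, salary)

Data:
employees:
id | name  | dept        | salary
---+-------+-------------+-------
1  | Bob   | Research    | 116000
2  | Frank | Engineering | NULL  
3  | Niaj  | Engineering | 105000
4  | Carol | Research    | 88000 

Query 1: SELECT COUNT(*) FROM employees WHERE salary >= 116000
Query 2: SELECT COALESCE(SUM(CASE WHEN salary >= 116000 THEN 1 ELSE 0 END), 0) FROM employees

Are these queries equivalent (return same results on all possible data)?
Yes, equivalent

Both queries return: [(1,)]

Reason: COUNT with WHERE vs conditional SUM (COALESCE handles empty-table NULL)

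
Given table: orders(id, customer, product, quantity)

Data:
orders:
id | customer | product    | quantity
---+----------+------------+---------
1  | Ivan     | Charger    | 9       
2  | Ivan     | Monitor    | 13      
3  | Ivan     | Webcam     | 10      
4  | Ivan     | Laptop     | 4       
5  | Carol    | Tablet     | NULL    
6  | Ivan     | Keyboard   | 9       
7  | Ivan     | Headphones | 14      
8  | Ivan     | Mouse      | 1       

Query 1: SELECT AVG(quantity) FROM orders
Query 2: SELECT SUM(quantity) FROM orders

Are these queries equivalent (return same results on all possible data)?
No, not equivalent

Query 1 returns: [(8.571428571428571,)]
Query 2 returns: [(60,)]

Reason: AVG vs SUM give different aggregate values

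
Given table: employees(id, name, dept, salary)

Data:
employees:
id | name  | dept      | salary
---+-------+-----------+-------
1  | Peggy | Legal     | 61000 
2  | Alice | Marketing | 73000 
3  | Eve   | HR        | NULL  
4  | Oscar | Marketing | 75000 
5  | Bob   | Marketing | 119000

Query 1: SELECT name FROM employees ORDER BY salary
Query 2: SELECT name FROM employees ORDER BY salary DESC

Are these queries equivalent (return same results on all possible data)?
No, not equivalent

Query 1 returns: [('Eve',), ('Peggy',), ('Alice',), ('Oscar',), ('Bob',)]
Query 2 returns: [('Bob',), ('Oscar',), ('Alice',), ('Peggy',), ('Eve',)]

Reason: ASC vs DESC gives opposite ordering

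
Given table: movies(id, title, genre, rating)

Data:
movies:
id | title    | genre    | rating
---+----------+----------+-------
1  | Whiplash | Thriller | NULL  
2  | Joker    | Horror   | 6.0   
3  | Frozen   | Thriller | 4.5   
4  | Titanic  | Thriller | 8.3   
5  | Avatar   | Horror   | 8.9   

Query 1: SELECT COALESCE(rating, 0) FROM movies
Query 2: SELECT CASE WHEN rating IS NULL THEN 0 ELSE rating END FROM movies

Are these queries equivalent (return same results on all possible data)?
Yes, equivalent

Both queries return: [(0,), (4.5,), (6.0,), (8.3,), (8.9,)]

Reason: COALESCE vs CASE for NULL handling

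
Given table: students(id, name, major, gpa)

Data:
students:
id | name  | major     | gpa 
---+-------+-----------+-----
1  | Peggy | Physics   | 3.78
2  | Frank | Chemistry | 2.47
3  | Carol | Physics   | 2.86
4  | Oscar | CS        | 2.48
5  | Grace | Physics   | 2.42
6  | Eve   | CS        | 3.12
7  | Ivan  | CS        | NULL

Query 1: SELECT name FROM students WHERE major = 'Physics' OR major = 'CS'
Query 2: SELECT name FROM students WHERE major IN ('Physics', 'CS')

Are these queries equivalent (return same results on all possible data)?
Yes, equivalent

Both queries return: [('Carol',), ('Eve',), ('Grace',), ('Ivan',), ('Oscar',), ('Peggy',)]

Reason: OR vs IN are equivalent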